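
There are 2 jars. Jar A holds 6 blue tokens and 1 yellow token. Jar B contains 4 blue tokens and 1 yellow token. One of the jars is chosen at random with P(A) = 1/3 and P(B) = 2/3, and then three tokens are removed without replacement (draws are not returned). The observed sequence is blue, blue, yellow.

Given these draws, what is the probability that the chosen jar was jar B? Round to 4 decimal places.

0.7368

The likelihood of the observed sequence under each hypothesis: P(data | jar A) = (6/7)(5/6)(1/5) = 1/7; P(data | jar B) = (4/5)(3/4)(1/3) = 1/5.
Weighting by the prior gives 1/3 · 1/7 = 1/21, 2/3 · 1/5 = 2/15; summing to 19/105.
By Bayes' rule, P(jar B | data) = (2/15) / (19/105) = 14/19.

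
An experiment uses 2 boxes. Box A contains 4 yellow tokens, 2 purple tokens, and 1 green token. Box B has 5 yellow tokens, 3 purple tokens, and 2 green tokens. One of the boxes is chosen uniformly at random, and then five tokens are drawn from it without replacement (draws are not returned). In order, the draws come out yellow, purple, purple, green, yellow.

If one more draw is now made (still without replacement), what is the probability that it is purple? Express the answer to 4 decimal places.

0.0909

Under each hypothesis, the probability of the observed sequence is: P(data | box A) = (4/7)(2/6)(1/5)(1/4)(3/3) = 0.0095238; P(data | box B) = (5/10)(3/9)(2/8)(2/7)(4/6) = 0.0079365.
The prior-weighted likelihoods are 1/2 · 0.0095238 = 0.0047619, 1/2 · 0.0079365 = 0.0039683; with total 0.0087302.
Normalising, the posterior is P(box A | data) = 0.54545, P(box B | data) = 0.45455.
So P(purple next | data) = Σ P(purple next | H) P(H | data) = (0)(0.54545) + (1/5)(0.45455) = 0.090909.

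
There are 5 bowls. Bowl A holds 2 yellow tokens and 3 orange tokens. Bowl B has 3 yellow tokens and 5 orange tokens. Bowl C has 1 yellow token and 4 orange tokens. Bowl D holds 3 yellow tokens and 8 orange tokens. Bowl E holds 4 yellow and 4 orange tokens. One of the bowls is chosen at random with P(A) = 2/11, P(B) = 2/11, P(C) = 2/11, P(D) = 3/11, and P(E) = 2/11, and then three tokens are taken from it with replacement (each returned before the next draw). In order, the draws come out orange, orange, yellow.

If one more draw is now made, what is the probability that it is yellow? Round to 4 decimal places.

0.3417

Under each hypothesis, the probability of the observed sequence is: P(data | bowl A) = (3/5)(3/5)(2/5) = 0.144; P(data | bowl B) = (5/8)(5/8)(3/8) = 0.14648; P(data | bowl C) = (4/5)(4/5)(1/5) = 0.128; P(data | bowl D) = (8/11)(8/11)(3/11) = 0.14425; P(data | bowl E) = (4/8)(4/8)(4/8) = 0.125.
The prior-weighted likelihoods are 2/11 · 0.144 = 0.026182, 2/11 · 0.14648 = 0.026634, 2/11 · 0.128 = 0.023273, 3/11 · 0.14425 = 0.039342, 2/11 · 0.125 = 0.022727; these sum to 0.13816.
The posterior is then P(bowl A | data) = 0.18951, P(bowl B | data) = 0.19278, P(bowl C | data) = 0.16845, P(bowl D | data) = 0.28476, P(bowl E | data) = 0.1645.
The predictive probability is P(yellow next | data) = (2/5)(0.18951) + (3/8)(0.19278) + (1/5)(0.16845) + (3/11)(0.28476) + (1/2)(0.1645) = 0.3417.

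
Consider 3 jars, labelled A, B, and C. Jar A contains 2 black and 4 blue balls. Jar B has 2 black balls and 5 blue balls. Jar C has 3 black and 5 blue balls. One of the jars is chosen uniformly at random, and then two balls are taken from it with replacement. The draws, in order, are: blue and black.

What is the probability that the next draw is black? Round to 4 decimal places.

For each hypothesis, P(data | H) works out to: P(data | jar A) = (4/6)(2/6) = 0.22222; P(data | jar B) = (5/7)(2/7) = 0.20408; P(data | jar C) = (5/8)(3/8) = 0.23438.
The prior-weighted likelihoods are 1/3 · 0.22222 = 0.074074, 1/3 · 0.20408 = 0.068027, 1/3 · 0.23438 = 0.078125; these sum to 0.22023.
Normalising, the posterior is P(jar A | data) = 0.33635, P(jar B | data) = 0.3089, P(jar C | data) = 0.35475.
Averaging over the posterior, P(black next | data) = (1/3)(0.33635) + (2/7)(0.3089) + (3/8)(0.35475) = 0.33341.

0.3334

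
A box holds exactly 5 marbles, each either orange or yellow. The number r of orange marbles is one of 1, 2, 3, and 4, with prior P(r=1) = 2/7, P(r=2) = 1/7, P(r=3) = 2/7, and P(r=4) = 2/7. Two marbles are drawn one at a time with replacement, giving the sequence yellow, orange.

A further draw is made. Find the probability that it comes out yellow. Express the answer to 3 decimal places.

0.482

Under each hypothesis, the probability of the observed sequence is: P(data | r = 1) = (4/5)(1/5) = 4/25; P(data | r = 2) = (3/5)(2/5) = 6/25; P(data | r = 3) = (2/5)(3/5) = 6/25; P(data | r = 4) = (1/5)(4/5) = 4/25.
Multiplying each by its prior: 2/7 · 4/25 = 8/175, 1/7 · 6/25 = 6/175, 2/7 · 6/25 = 12/175, 2/7 · 4/25 = 8/175; these sum to 34/175.
The posterior is then P(r = 1 | data) = 4/17, P(r = 2 | data) = 3/17, P(r = 3 | data) = 6/17, P(r = 4 | data) = 4/17.
So P(yellow next | data) = Σ P(yellow next | H) P(H | data) = (4/5)(4/17) + (3/5)(3/17) + (2/5)(6/17) + (1/5)(4/17) = 41/85.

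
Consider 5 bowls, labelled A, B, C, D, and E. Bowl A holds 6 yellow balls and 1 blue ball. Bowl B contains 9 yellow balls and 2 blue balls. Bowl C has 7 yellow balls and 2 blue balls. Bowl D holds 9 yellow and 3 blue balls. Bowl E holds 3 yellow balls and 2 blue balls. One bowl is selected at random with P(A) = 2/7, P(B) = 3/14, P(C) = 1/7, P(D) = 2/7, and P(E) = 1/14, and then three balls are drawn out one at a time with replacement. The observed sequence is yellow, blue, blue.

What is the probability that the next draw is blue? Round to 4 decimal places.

0.2485

Compute the likelihood of the observed sequence for each case: P(data | bowl A) = (6/7)(1/7)(1/7) = 0.017493; P(data | bowl B) = (9/11)(2/11)(2/11) = 0.027047; P(data | bowl C) = (7/9)(2/9)(2/9) = 0.038409; P(data | bowl D) = (9/12)(3/12)(3/12) = 0.046875; P(data | bowl E) = (3/5)(2/5)(2/5) = 0.096.
The prior-weighted likelihoods are 2/7 · 0.017493 = 0.0049979, 3/14 · 0.027047 = 0.0057959, 1/7 · 0.038409 = 0.005487, 2/7 · 0.046875 = 0.013393, 1/14 · 0.096 = 0.0068571; these sum to 0.036531.
The posterior is then P(bowl A | data) = 0.13681, P(bowl B | data) = 0.15866, P(bowl C | data) = 0.1502, P(bowl D | data) = 0.36662, P(bowl E | data) = 0.18771.
The predictive probability is P(blue next | data) = (1/7)(0.13681) + (2/11)(0.15866) + (2/9)(0.1502) + (1/4)(0.36662) + (2/5)(0.18771) = 0.24851.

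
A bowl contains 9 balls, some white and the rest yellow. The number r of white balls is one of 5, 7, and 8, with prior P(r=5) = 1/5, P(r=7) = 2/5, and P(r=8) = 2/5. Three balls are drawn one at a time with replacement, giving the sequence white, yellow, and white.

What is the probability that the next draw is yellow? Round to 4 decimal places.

Compute the likelihood of the observed sequence for each case: P(data | r = 5) = (5/9)(4/9)(5/9) = 0.13717; P(data | r = 7) = (7/9)(2/9)(7/9) = 0.13443; P(data | r = 8) = (8/9)(1/9)(8/9) = 0.087791.
Weighting by the prior gives 1/5 · 0.13717 = 0.027435, 2/5 · 0.13443 = 0.053772, 2/5 · 0.087791 = 0.035117; with total 0.11632.
The posterior is then P(r = 5 | data) = 0.23585, P(r = 7 | data) = 0.46226, P(r = 8 | data) = 0.30189.
So P(yellow next | data) = Σ P(yellow next | H) P(H | data) = (4/9)(0.23585) + (2/9)(0.46226) + (1/9)(0.30189) = 0.24109.

0.2411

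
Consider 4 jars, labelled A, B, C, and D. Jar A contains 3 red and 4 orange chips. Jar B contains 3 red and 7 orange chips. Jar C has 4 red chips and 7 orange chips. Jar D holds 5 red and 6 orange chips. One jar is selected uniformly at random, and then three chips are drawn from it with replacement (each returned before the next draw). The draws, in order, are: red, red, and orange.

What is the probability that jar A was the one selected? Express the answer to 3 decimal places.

The likelihood of the observed sequence under each hypothesis: P(data | jar A) = (3/7)(3/7)(4/7) = 0.10496; P(data | jar B) = (3/10)(3/10)(7/10) = 0.063; P(data | jar C) = (4/11)(4/11)(7/11) = 0.084147; P(data | jar D) = (5/11)(5/11)(6/11) = 0.1127.
The prior-weighted likelihoods are 1/4 · 0.10496 = 0.026239, 1/4 · 0.063 = 0.01575, 1/4 · 0.084147 = 0.021037, 1/4 · 0.1127 = 0.028174; summing to 0.0912.
So P(jar A | data) = (0.026239) / (0.0912) = 0.28771.

0.288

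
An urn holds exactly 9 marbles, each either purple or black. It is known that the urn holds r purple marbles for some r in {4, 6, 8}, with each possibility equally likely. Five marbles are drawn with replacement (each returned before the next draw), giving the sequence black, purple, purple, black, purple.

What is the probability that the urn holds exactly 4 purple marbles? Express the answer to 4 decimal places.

For each hypothesis, P(data | H) works out to: P(data | r = 4) = (5/9)(4/9)(4/9)(5/9)(4/9) = 0.027096; P(data | r = 6) = (3/9)(6/9)(6/9)(3/9)(6/9) = 0.032922; P(data | r = 8) = (1/9)(8/9)(8/9)(1/9)(8/9) = 0.0086708.
The prior-weighted likelihoods are 1/3 · 0.027096 = 0.009032, 1/3 · 0.032922 = 0.010974, 1/3 · 0.0086708 = 0.0028903; these sum to 0.022896.
Therefore the posterior P(r = 4 | data) = (0.009032) / (0.022896) = 0.39448.

0.3945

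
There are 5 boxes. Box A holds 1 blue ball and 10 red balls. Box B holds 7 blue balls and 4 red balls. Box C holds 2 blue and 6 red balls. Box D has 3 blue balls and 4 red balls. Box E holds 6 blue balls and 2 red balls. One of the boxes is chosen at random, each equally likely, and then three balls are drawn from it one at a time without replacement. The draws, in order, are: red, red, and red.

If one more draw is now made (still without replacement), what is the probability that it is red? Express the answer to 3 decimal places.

Compute the likelihood of the observed sequence for each case: P(data | box A) = (10/11)(9/10)(8/9) = 8/11; P(data | box B) = (4/11)(3/10)(2/9) = 4/165; P(data | box C) = (6/8)(5/7)(4/6) = 5/14; P(data | box D) = (4/7)(3/6)(2/5) = 4/35; P(data | box E) = (2/8)(1/7)(0/6) = 0.
Multiplying each by its prior: 1/5 · 8/11 = 8/55, 1/5 · 4/165 = 4/825, 1/5 · 5/14 = 1/14, 1/5 · 4/35 = 4/175, 1/5 · 0 = 0; summing to 113/462.
Normalising, the posterior is P(box A | data) = 0.59469, P(box B | data) = 0.019823, P(box C | data) = 0.29204, P(box D | data) = 0.093451, P(box E | data) = 0.
Averaging over the posterior, P(red next | data) = (7/8)(0.59469) + (1/8)(0.019823) + (3/5)(0.29204) + (1/4)(0.093451) = 0.72142.

0.721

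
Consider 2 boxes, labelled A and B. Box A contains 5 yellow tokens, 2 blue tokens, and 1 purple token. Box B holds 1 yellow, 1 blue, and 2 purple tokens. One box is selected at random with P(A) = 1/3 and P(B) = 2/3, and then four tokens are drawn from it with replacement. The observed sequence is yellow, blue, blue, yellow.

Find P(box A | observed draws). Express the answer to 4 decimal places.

Compute the likelihood of the observed sequence for each case: P(data | box A) = (5/8)(2/8)(2/8)(5/8) = 0.024414; P(data | box B) = (1/4)(1/4)(1/4)(1/4) = 0.0039062.
Weighting by the prior gives 1/3 · 0.024414 = 0.008138, 2/3 · 0.0039062 = 0.0026042; these sum to 0.010742.
By Bayes' rule, P(box A | data) = (0.008138) / (0.010742) = 0.75758.

0.7576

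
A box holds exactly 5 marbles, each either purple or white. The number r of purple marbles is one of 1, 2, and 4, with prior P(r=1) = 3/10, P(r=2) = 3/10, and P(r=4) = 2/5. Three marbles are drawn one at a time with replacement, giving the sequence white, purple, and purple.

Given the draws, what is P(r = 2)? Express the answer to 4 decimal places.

For each hypothesis, P(data | H) works out to: P(data | r = 1) = (4/5)(1/5)(1/5) = 4/125; P(data | r = 2) = (3/5)(2/5)(2/5) = 12/125; P(data | r = 4) = (1/5)(4/5)(4/5) = 16/125.
Multiplying each by its prior: 3/10 · 4/125 = 6/625, 3/10 · 12/125 = 18/625, 2/5 · 16/125 = 32/625; with total 56/625.
So P(r = 2 | data) = (18/625) / (56/625) = 9/28.

0.3214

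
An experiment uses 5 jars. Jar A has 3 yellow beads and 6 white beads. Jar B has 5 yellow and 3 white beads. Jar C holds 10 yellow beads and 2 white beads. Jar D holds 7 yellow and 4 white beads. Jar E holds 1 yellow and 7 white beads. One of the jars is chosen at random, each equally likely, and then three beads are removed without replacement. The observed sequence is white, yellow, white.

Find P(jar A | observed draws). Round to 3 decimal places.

0.362

Under each hypothesis, the probability of the observed sequence is: P(data | jar A) = (6/9)(3/8)(5/7) = 5/28; P(data | jar B) = (3/8)(5/7)(2/6) = 5/56; P(data | jar C) = (2/12)(10/11)(1/10) = 1/66; P(data | jar D) = (4/11)(7/10)(3/9) = 14/165; P(data | jar E) = (7/8)(1/7)(6/6) = 1/8.
Weighting by the prior gives 1/5 · 5/28 = 1/28, 1/5 · 5/56 = 1/56, 1/5 · 1/66 = 1/330, 1/5 · 14/165 = 14/825, 1/5 · 1/8 = 1/40; these sum to 69/700.
By Bayes' rule, P(jar A | data) = (1/28) / (69/700) = 25/69.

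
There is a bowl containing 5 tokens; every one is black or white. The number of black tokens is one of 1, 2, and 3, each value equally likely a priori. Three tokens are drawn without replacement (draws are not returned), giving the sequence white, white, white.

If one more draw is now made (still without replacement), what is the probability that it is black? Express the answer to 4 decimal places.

Compute the likelihood of the observed sequence for each case: P(data | r = 1) = (4/5)(3/4)(2/3) = 2/5; P(data | r = 2) = (3/5)(2/4)(1/3) = 1/10; P(data | r = 3) = (2/5)(1/4)(0/3) = 0.
Multiplying each by its prior: 1/3 · 2/5 = 2/15, 1/3 · 1/10 = 1/30, 1/3 · 0 = 0; these sum to 1/6.
Dividing through by the total gives posterior P(r = 1 | data) = 4/5, P(r = 2 | data) = 1/5, P(r = 3 | data) = 0.
Averaging over the posterior, P(black next | data) = (1/2)(4/5) + (1)(1/5) = 3/5.

0.6000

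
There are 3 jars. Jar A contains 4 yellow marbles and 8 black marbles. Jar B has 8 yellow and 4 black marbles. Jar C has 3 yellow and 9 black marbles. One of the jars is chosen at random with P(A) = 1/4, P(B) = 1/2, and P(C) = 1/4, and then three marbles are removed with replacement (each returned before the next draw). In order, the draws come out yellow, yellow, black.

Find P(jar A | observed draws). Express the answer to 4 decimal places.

The likelihood of the observed sequence under each hypothesis: P(data | jar A) = (4/12)(4/12)(8/12) = 0.074074; P(data | jar B) = (8/12)(8/12)(4/12) = 0.14815; P(data | jar C) = (3/12)(3/12)(9/12) = 0.046875.
Multiplying each by its prior: 1/4 · 0.074074 = 0.018519, 1/2 · 0.14815 = 0.074074, 1/4 · 0.046875 = 0.011719; these sum to 0.10431.
By Bayes' rule, P(jar A | data) = (0.018519) / (0.10431) = 0.17753.

0.1775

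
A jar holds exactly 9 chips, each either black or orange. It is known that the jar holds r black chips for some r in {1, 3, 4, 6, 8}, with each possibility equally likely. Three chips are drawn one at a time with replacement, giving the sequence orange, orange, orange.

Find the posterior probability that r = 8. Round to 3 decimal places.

Compute the likelihood of the observed sequence for each case: P(data | r = 1) = (8/9)(8/9)(8/9) = 0.70233; P(data | r = 3) = (6/9)(6/9)(6/9) = 0.2963; P(data | r = 4) = (5/9)(5/9)(5/9) = 0.17147; P(data | r = 6) = (3/9)(3/9)(3/9) = 0.037037; P(data | r = 8) = (1/9)(1/9)(1/9) = 0.0013717.
Multiplying each by its prior: 1/5 · 0.70233 = 0.14047, 1/5 · 0.2963 = 0.059259, 1/5 · 0.17147 = 0.034294, 1/5 · 0.037037 = 0.0074074, 1/5 · 0.0013717 = 0.00027435; with total 0.2417.
By Bayes' rule, P(r = 8 | data) = (0.00027435) / (0.2417) = 0.0011351.

0.001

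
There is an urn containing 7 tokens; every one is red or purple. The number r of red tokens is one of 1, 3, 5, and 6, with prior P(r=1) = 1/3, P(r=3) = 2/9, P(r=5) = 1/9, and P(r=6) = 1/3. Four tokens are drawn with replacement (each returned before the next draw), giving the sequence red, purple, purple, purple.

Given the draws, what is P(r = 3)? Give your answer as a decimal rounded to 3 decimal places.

The likelihood of the observed sequence under each hypothesis: P(data | r = 1) = (1/7)(6/7)(6/7)(6/7) = 0.089963; P(data | r = 3) = (3/7)(4/7)(4/7)(4/7) = 0.079967; P(data | r = 5) = (5/7)(2/7)(2/7)(2/7) = 0.01666; P(data | r = 6) = (6/7)(1/7)(1/7)(1/7) = 0.002499.
Weighting by the prior gives 1/3 · 0.089963 = 0.029988, 2/9 · 0.079967 = 0.01777, 1/9 · 0.01666 = 0.0018511, 1/3 · 0.002499 = 0.00083299; these sum to 0.050442.
So P(r = 3 | data) = (0.01777) / (0.050442) = 0.35229.

0.352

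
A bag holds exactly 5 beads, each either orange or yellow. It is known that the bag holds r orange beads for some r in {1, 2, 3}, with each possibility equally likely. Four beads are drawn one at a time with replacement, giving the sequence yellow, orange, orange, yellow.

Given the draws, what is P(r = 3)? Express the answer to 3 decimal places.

The likelihood of the observed sequence under each hypothesis: P(data | r = 1) = (4/5)(1/5)(1/5)(4/5) = 0.0256; P(data | r = 2) = (3/5)(2/5)(2/5)(3/5) = 0.0576; P(data | r = 3) = (2/5)(3/5)(3/5)(2/5) = 0.0576.
Multiplying each by its prior: 1/3 · 0.0256 = 0.0085333, 1/3 · 0.0576 = 0.0192, 1/3 · 0.0576 = 0.0192; with total 0.046933.
By Bayes' rule, P(r = 3 | data) = (0.0192) / (0.046933) = 0.40909.

0.409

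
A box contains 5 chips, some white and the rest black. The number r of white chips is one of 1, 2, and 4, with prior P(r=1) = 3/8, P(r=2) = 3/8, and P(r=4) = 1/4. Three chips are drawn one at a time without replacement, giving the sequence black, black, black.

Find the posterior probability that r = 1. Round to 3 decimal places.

Compute the likelihood of the observed sequence for each case: P(data | r = 1) = (4/5)(3/4)(2/3) = 2/5; P(data | r = 2) = (3/5)(2/4)(1/3) = 1/10; P(data | r = 4) = (1/5)(0/4) = 0.
Weighting by the prior gives 3/8 · 2/5 = 3/20, 3/8 · 1/10 = 3/80, 1/4 · 0 = 0; these sum to 3/16.
By Bayes' rule, P(r = 1 | data) = (3/20) / (3/16) = 4/5.

0.800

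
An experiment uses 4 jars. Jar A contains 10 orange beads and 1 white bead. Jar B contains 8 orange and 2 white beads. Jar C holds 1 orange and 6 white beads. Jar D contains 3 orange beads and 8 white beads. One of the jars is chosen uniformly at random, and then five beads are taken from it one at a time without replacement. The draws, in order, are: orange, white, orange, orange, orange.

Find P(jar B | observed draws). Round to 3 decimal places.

Compute the likelihood of the observed sequence for each case: P(data | jar A) = (10/11)(1/10)(9/9)(8/8)(7/7) = 1/11; P(data | jar B) = (8/10)(2/9)(7/8)(6/7)(5/6) = 1/9; P(data | jar C) = (1/7)(6/6)(0/5) = 0; P(data | jar D) = (3/11)(8/10)(2/9)(1/8)(0/7) = 0.
Multiplying each by its prior: 1/4 · 1/11 = 1/44, 1/4 · 1/9 = 1/36, 1/4 · 0 = 0, 1/4 · 0 = 0; with total 5/99.
So P(jar B | data) = (1/36) / (5/99) = 11/20.

0.550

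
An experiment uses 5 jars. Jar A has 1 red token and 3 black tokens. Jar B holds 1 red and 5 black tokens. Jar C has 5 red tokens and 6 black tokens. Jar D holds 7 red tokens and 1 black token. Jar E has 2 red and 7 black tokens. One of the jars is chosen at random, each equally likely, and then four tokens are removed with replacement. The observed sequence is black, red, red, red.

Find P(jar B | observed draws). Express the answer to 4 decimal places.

0.0243

For each hypothesis, P(data | H) works out to: P(data | jar A) = (3/4)(1/4)(1/4)(1/4) = 0.011719; P(data | jar B) = (5/6)(1/6)(1/6)(1/6) = 0.003858; P(data | jar C) = (6/11)(5/11)(5/11)(5/11) = 0.051226; P(data | jar D) = (1/8)(7/8)(7/8)(7/8) = 0.08374; P(data | jar E) = (7/9)(2/9)(2/9)(2/9) = 0.0085353.
The prior-weighted likelihoods are 1/5 · 0.011719 = 0.0023437, 1/5 · 0.003858 = 0.0007716, 1/5 · 0.051226 = 0.010245, 1/5 · 0.08374 = 0.016748, 1/5 · 0.0085353 = 0.0017071; with total 0.031816.
Hence P(jar B | data) = (0.0007716) / (0.031816) = 0.024252.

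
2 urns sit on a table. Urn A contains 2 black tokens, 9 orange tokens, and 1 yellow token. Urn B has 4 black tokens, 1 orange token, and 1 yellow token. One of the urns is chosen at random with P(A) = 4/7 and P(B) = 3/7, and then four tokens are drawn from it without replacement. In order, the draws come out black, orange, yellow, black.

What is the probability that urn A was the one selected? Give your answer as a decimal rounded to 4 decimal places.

Compute the likelihood of the observed sequence for each case: P(data | urn A) = (2/12)(9/11)(1/10)(1/9) = 0.0015152; P(data | urn B) = (4/6)(1/5)(1/4)(3/3) = 0.033333.
Weighting by the prior gives 4/7 · 0.0015152 = 0.0008658, 3/7 · 0.033333 = 0.014286; these sum to 0.015152.
Hence P(urn A | data) = (0.0008658) / (0.015152) = 0.057143.

0.0571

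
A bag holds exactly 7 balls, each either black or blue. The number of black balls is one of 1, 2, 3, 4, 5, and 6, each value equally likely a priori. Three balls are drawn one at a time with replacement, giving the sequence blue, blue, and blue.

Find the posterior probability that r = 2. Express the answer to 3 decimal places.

0.283

For each hypothesis, P(data | H) works out to: P(data | r = 1) = (6/7)(6/7)(6/7) = 0.62974; P(data | r = 2) = (5/7)(5/7)(5/7) = 0.36443; P(data | r = 3) = (4/7)(4/7)(4/7) = 0.18659; P(data | r = 4) = (3/7)(3/7)(3/7) = 0.078717; P(data | r = 5) = (2/7)(2/7)(2/7) = 0.023324; P(data | r = 6) = (1/7)(1/7)(1/7) = 0.0029155.
Weighting by the prior gives 1/6 · 0.62974 = 0.10496, 1/6 · 0.36443 = 0.060739, 1/6 · 0.18659 = 0.031098, 1/6 · 0.078717 = 0.01312, 1/6 · 0.023324 = 0.0038873, 1/6 · 0.0029155 = 0.00048591; with total 0.21429.
So P(r = 2 | data) = (0.060739) / (0.21429) = 0.28345.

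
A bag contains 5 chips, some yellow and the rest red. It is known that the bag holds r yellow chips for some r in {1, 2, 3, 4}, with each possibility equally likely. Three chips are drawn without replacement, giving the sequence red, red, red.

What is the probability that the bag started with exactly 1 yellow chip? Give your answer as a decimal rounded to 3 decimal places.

The likelihood of the observed sequence under each hypothesis: P(data | r = 1) = (4/5)(3/4)(2/3) = 2/5; P(data | r = 2) = (3/5)(2/4)(1/3) = 1/10; P(data | r = 3) = (2/5)(1/4)(0/3) = 0; P(data | r = 4) = (1/5)(0/4) = 0.
Weighting by the prior gives 1/4 · 2/5 = 1/10, 1/4 · 1/10 = 1/40, 1/4 · 0 = 0, 1/4 · 0 = 0; these sum to 1/8.
So P(r = 1 | data) = (1/10) / (1/8) = 4/5.

0.800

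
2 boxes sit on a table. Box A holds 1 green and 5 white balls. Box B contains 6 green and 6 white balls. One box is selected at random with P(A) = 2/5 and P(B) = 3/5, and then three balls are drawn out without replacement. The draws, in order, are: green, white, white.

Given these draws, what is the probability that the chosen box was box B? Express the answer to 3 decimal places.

The likelihood of the observed sequence under each hypothesis: P(data | box A) = (1/6)(5/5)(4/4) = 1/6; P(data | box B) = (6/12)(6/11)(5/10) = 3/22.
Multiplying each by its prior: 2/5 · 1/6 = 1/15, 3/5 · 3/22 = 9/110; summing to 49/330.
So P(box B | data) = (9/110) / (49/330) = 27/49.

0.551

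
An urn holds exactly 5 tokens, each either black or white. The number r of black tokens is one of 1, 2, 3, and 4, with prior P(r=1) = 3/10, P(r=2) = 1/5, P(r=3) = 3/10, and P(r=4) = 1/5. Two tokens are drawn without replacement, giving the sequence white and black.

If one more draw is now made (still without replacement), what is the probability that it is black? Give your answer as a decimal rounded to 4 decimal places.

0.4800

Under each hypothesis, the probability of the observed sequence is: P(data | r = 1) = (4/5)(1/4) = 1/5; P(data | r = 2) = (3/5)(2/4) = 3/10; P(data | r = 3) = (2/5)(3/4) = 3/10; P(data | r = 4) = (1/5)(4/4) = 1/5.
The prior-weighted likelihoods are 3/10 · 1/5 = 3/50, 1/5 · 3/10 = 3/50, 3/10 · 3/10 = 9/100, 1/5 · 1/5 = 1/25; with total 1/4.
Dividing through by the total gives posterior P(r = 1 | data) = 6/25, P(r = 2 | data) = 6/25, P(r = 3 | data) = 9/25, P(r = 4 | data) = 4/25.
So P(black next | data) = Σ P(black next | H) P(H | data) = (0)(6/25) + (1/3)(6/25) + (2/3)(9/25) + (1)(4/25) = 12/25.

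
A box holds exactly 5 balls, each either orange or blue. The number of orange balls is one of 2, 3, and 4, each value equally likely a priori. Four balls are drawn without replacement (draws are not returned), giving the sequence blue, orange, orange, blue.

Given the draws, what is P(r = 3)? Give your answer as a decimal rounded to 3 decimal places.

0.500

Compute the likelihood of the observed sequence for each case: P(data | r = 2) = (3/5)(2/4)(1/3)(2/2) = 1/10; P(data | r = 3) = (2/5)(3/4)(2/3)(1/2) = 1/10; P(data | r = 4) = (1/5)(4/4)(3/3)(0/2) = 0.
Multiplying each by its prior: 1/3 · 1/10 = 1/30, 1/3 · 1/10 = 1/30, 1/3 · 0 = 0; summing to 1/15.
So P(r = 3 | data) = (1/30) / (1/15) = 1/2.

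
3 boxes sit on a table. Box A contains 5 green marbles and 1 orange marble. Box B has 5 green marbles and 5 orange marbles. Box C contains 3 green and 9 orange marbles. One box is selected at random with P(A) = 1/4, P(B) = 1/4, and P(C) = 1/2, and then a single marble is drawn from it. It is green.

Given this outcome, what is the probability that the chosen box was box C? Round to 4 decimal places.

0.2727

For each hypothesis, P(data | H) works out to: P(data | box A) = (5/6) = 5/6; P(data | box B) = (5/10) = 1/2; P(data | box C) = (3/12) = 1/4.
Multiplying each by its prior: 1/4 · 5/6 = 5/24, 1/4 · 1/2 = 1/8, 1/2 · 1/4 = 1/8; these sum to 11/24.
Therefore the posterior P(box C | data) = (1/8) / (11/24) = 3/11.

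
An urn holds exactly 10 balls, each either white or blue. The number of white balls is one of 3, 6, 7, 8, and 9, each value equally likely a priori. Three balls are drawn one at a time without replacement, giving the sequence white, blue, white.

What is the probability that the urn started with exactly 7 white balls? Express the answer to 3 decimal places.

For each hypothesis, P(data | H) works out to: P(data | r = 3) = (3/10)(7/9)(2/8) = 7/120; P(data | r = 6) = (6/10)(4/9)(5/8) = 1/6; P(data | r = 7) = (7/10)(3/9)(6/8) = 7/40; P(data | r = 8) = (8/10)(2/9)(7/8) = 7/45; P(data | r = 9) = (9/10)(1/9)(8/8) = 1/10.
Weighting by the prior gives 1/5 · 7/120 = 7/600, 1/5 · 1/6 = 1/30, 1/5 · 7/40 = 7/200, 1/5 · 7/45 = 7/225, 1/5 · 1/10 = 1/50; these sum to 59/450.
Therefore the posterior P(r = 7 | data) = (7/200) / (59/450) = 63/236.

0.267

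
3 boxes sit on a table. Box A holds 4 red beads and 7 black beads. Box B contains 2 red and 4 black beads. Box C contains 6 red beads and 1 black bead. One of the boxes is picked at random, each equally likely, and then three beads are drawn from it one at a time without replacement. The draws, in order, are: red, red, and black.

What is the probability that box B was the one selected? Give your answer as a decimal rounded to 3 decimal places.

Compute the likelihood of the observed sequence for each case: P(data | box A) = (4/11)(3/10)(7/9) = 14/165; P(data | box B) = (2/6)(1/5)(4/4) = 1/15; P(data | box C) = (6/7)(5/6)(1/5) = 1/7.
The prior-weighted likelihoods are 1/3 · 14/165 = 14/495, 1/3 · 1/15 = 1/45, 1/3 · 1/7 = 1/21; these sum to 68/693.
Hence P(box B | data) = (1/45) / (68/693) = 77/340.

0.226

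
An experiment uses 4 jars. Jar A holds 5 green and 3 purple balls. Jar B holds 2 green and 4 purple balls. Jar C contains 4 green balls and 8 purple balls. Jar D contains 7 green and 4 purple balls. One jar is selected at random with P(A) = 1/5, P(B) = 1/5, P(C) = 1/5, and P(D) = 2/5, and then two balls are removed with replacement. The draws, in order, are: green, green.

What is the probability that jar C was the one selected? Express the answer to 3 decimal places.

The likelihood of the observed sequence under each hypothesis: P(data | jar A) = (5/8)(5/8) = 0.39062; P(data | jar B) = (2/6)(2/6) = 0.11111; P(data | jar C) = (4/12)(4/12) = 0.11111; P(data | jar D) = (7/11)(7/11) = 0.40496.
Multiplying each by its prior: 1/5 · 0.39062 = 0.078125, 1/5 · 0.11111 = 0.022222, 1/5 · 0.11111 = 0.022222, 2/5 · 0.40496 = 0.16198; these sum to 0.28455.
So P(jar C | data) = (0.022222) / (0.28455) = 0.078095.

0.078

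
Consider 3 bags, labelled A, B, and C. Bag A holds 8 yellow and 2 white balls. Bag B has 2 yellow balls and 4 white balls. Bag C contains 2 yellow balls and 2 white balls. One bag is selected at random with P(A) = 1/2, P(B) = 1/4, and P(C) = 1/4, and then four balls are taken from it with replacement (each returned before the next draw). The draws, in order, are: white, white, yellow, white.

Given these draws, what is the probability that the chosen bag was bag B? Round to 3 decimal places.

0.567

Compute the likelihood of the observed sequence for each case: P(data | bag A) = (2/10)(2/10)(8/10)(2/10) = 0.0064; P(data | bag B) = (4/6)(4/6)(2/6)(4/6) = 0.098765; P(data | bag C) = (2/4)(2/4)(2/4)(2/4) = 0.0625.
Multiplying each by its prior: 1/2 · 0.0064 = 0.0032, 1/4 · 0.098765 = 0.024691, 1/4 · 0.0625 = 0.015625; with total 0.043516.
Hence P(bag B | data) = (0.024691) / (0.043516) = 0.5674.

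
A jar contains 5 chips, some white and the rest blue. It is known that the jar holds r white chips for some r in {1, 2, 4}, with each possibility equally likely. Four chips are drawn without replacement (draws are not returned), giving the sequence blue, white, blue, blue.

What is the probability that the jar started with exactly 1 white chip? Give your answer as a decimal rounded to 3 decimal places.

Under each hypothesis, the probability of the observed sequence is: P(data | r = 1) = (4/5)(1/4)(3/3)(2/2) = 1/5; P(data | r = 2) = (3/5)(2/4)(2/3)(1/2) = 1/10; P(data | r = 4) = (1/5)(4/4)(0/3) = 0.
Multiplying each by its prior: 1/3 · 1/5 = 1/15, 1/3 · 1/10 = 1/30, 1/3 · 0 = 0; with total 1/10.
So P(r = 1 | data) = (1/15) / (1/10) = 2/3.

0.667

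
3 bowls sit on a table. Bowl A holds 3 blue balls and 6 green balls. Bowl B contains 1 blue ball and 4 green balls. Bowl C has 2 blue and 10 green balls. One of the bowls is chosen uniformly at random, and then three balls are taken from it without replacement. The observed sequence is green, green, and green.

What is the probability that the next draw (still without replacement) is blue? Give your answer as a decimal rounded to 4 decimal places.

0.3720

For each hypothesis, P(data | H) works out to: P(data | bowl A) = (6/9)(5/8)(4/7) = 0.2381; P(data | bowl B) = (4/5)(3/4)(2/3) = 0.4; P(data | bowl C) = (10/12)(9/11)(8/10) = 0.54545.
The prior-weighted likelihoods are 1/3 · 0.2381 = 0.079365, 1/3 · 0.4 = 0.13333, 1/3 · 0.54545 = 0.18182; with total 0.39452.
Dividing through by the total gives posterior P(bowl A | data) = 0.20117, P(bowl B | data) = 0.33797, P(bowl C | data) = 0.46086.
Averaging over the posterior, P(blue next | data) = (1/2)(0.20117) + (1/2)(0.33797) + (2/9)(0.46086) = 0.37198.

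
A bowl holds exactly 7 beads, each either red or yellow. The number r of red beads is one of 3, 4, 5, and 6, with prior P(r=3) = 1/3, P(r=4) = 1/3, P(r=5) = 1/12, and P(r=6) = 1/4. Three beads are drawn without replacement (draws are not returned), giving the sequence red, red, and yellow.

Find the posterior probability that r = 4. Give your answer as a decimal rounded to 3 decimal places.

0.389

For each hypothesis, P(data | H) works out to: P(data | r = 3) = (3/7)(2/6)(4/5) = 4/35; P(data | r = 4) = (4/7)(3/6)(3/5) = 6/35; P(data | r = 5) = (5/7)(4/6)(2/5) = 4/21; P(data | r = 6) = (6/7)(5/6)(1/5) = 1/7.
Weighting by the prior gives 1/3 · 4/35 = 4/105, 1/3 · 6/35 = 2/35, 1/12 · 4/21 = 1/63, 1/4 · 1/7 = 1/28; these sum to 37/252.
Therefore the posterior P(r = 4 | data) = (2/35) / (37/252) = 72/185.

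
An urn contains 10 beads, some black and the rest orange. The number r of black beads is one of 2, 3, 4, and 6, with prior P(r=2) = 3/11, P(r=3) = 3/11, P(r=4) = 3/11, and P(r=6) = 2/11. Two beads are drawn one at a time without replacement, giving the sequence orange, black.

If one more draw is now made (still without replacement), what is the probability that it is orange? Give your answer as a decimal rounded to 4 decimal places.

0.6591

Under each hypothesis, the probability of the observed sequence is: P(data | r = 2) = (8/10)(2/9) = 8/45; P(data | r = 3) = (7/10)(3/9) = 7/30; P(data | r = 4) = (6/10)(4/9) = 4/15; P(data | r = 6) = (4/10)(6/9) = 4/15.
Multiplying each by its prior: 3/11 · 8/45 = 8/165, 3/11 · 7/30 = 7/110, 3/11 · 4/15 = 4/55, 2/11 · 4/15 = 8/165; with total 7/30.
The posterior is then P(r = 2 | data) = 16/77, P(r = 3 | data) = 3/11, P(r = 4 | data) = 24/77, P(r = 6 | data) = 16/77.
The predictive probability is P(orange next | data) = (7/8)(16/77) + (3/4)(3/11) + (5/8)(24/77) + (3/8)(16/77) = 29/44.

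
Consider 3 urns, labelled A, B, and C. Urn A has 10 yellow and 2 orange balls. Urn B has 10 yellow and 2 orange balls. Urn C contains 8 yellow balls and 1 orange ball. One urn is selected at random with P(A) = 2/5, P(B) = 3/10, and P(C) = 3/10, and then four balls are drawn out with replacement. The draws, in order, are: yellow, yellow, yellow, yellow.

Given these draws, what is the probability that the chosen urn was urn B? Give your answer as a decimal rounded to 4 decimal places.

0.2756

Compute the likelihood of the observed sequence for each case: P(data | urn A) = (10/12)(10/12)(10/12)(10/12) = 0.48225; P(data | urn B) = (10/12)(10/12)(10/12)(10/12) = 0.48225; P(data | urn C) = (8/9)(8/9)(8/9)(8/9) = 0.6243.
Weighting by the prior gives 2/5 · 0.48225 = 0.1929, 3/10 · 0.48225 = 0.14468, 3/10 · 0.6243 = 0.18729; these sum to 0.52487.
By Bayes' rule, P(urn B | data) = (0.14468) / (0.52487) = 0.27564.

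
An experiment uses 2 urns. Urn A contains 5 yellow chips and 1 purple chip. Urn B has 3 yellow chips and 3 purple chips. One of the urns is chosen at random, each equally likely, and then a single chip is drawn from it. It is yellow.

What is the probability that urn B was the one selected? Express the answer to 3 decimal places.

Under each hypothesis, the probability of this draw is: P(data | urn A) = (5/6) = 5/6; P(data | urn B) = (3/6) = 1/2.
Weighting by the prior gives 1/2 · 5/6 = 5/12, 1/2 · 1/2 = 1/4; with total 2/3.
Therefore the posterior P(urn B | data) = (1/4) / (2/3) = 3/8.

0.375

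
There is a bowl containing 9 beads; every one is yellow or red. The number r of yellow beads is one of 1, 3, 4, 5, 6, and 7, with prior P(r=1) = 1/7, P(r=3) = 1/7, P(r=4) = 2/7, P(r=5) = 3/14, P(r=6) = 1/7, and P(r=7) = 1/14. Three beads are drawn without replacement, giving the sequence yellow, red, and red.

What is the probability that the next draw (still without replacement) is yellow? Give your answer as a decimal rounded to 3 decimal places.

The likelihood of the observed sequence under each hypothesis: P(data | r = 1) = (1/9)(8/8)(7/7) = 0.11111; P(data | r = 3) = (3/9)(6/8)(5/7) = 0.17857; P(data | r = 4) = (4/9)(5/8)(4/7) = 0.15873; P(data | r = 5) = (5/9)(4/8)(3/7) = 0.11905; P(data | r = 6) = (6/9)(3/8)(2/7) = 0.071429; P(data | r = 7) = (7/9)(2/8)(1/7) = 0.027778.
Multiplying each by its prior: 1/7 · 0.11111 = 0.015873, 1/7 · 0.17857 = 0.02551, 2/7 · 0.15873 = 0.045351, 3/14 · 0.11905 = 0.02551, 1/7 · 0.071429 = 0.010204, 1/14 · 0.027778 = 0.0019841; summing to 0.12443.
The posterior is then P(r = 1 | data) = 0.12756, P(r = 3 | data) = 0.20501, P(r = 4 | data) = 0.36446, P(r = 5 | data) = 0.20501, P(r = 6 | data) = 0.082005, P(r = 7 | data) = 0.015945.
The predictive probability is P(yellow next | data) = (0)(0.12756) + (1/3)(0.20501) + (1/2)(0.36446) + (2/3)(0.20501) + (5/6)(0.082005) + (1)(0.015945) = 0.47153.

0.472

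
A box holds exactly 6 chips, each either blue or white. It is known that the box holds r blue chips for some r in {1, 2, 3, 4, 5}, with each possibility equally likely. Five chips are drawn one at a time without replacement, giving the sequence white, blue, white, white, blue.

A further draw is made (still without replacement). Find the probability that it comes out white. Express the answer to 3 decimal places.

For each hypothesis, P(data | H) works out to: P(data | r = 1) = (5/6)(1/5)(4/4)(3/3)(0/2) = 0; P(data | r = 2) = (4/6)(2/5)(3/4)(2/3)(1/2) = 1/15; P(data | r = 3) = (3/6)(3/5)(2/4)(1/3)(2/2) = 1/20; P(data | r = 4) = (2/6)(4/5)(1/4)(0/3) = 0; P(data | r = 5) = (1/6)(5/5)(0/4) = 0.
The prior-weighted likelihoods are 1/5 · 0 = 0, 1/5 · 1/15 = 1/75, 1/5 · 1/20 = 1/100, 1/5 · 0 = 0, 1/5 · 0 = 0; with total 7/300.
The posterior is then P(r = 1 | data) = 0, P(r = 2 | data) = 4/7, P(r = 3 | data) = 3/7, P(r = 4 | data) = 0, P(r = 5 | data) = 0.
So P(white next | data) = Σ P(white next | H) P(H | data) = (1)(4/7) + (0)(3/7) = 4/7.

0.571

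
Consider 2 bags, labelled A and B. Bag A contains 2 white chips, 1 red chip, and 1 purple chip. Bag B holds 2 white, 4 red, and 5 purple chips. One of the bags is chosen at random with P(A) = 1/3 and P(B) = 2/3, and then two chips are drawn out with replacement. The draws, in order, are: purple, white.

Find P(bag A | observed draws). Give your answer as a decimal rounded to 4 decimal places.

The likelihood of the observed sequence under each hypothesis: P(data | bag A) = (1/4)(2/4) = 0.125; P(data | bag B) = (5/11)(2/11) = 0.082645.
Multiplying each by its prior: 1/3 · 0.125 = 0.041667, 2/3 · 0.082645 = 0.055096; with total 0.096763.
So P(bag A | data) = (0.041667) / (0.096763) = 0.4306.

0.4306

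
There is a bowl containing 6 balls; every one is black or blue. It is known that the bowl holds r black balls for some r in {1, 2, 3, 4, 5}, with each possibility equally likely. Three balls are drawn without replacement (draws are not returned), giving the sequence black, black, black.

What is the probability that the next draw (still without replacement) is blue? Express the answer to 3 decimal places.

0.467

For each hypothesis, P(data | H) works out to: P(data | r = 1) = (1/6)(0/5) = 0; P(data | r = 2) = (2/6)(1/5)(0/4) = 0; P(data | r = 3) = (3/6)(2/5)(1/4) = 1/20; P(data | r = 4) = (4/6)(3/5)(2/4) = 1/5; P(data | r = 5) = (5/6)(4/5)(3/4) = 1/2.
The prior-weighted likelihoods are 1/5 · 0 = 0, 1/5 · 0 = 0, 1/5 · 1/20 = 1/100, 1/5 · 1/5 = 1/25, 1/5 · 1/2 = 1/10; these sum to 3/20.
The posterior is then P(r = 1 | data) = 0, P(r = 2 | data) = 0, P(r = 3 | data) = 1/15, P(r = 4 | data) = 4/15, P(r = 5 | data) = 2/3.
Averaging over the posterior, P(blue next | data) = (1)(1/15) + (2/3)(4/15) + (1/3)(2/3) = 7/15.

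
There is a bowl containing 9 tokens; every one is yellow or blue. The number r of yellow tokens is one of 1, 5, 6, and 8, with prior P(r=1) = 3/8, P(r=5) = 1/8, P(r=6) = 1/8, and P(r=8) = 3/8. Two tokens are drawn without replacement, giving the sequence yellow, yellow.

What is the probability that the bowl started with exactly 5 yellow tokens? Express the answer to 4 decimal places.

Under each hypothesis, the probability of the observed sequence is: P(data | r = 1) = (1/9)(0/8) = 0; P(data | r = 5) = (5/9)(4/8) = 5/18; P(data | r = 6) = (6/9)(5/8) = 5/12; P(data | r = 8) = (8/9)(7/8) = 7/9.
Multiplying each by its prior: 3/8 · 0 = 0, 1/8 · 5/18 = 5/144, 1/8 · 5/12 = 5/96, 3/8 · 7/9 = 7/24; with total 109/288.
Therefore the posterior P(r = 5 | data) = (5/144) / (109/288) = 10/109.

0.0917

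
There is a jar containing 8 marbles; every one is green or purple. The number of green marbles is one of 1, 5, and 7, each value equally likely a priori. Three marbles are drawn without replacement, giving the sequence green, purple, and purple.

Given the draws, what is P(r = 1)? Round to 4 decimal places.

0.5833

Compute the likelihood of the observed sequence for each case: P(data | r = 1) = (1/8)(7/7)(6/6) = 1/8; P(data | r = 5) = (5/8)(3/7)(2/6) = 5/56; P(data | r = 7) = (7/8)(1/7)(0/6) = 0.
Weighting by the prior gives 1/3 · 1/8 = 1/24, 1/3 · 5/56 = 5/168, 1/3 · 0 = 0; with total 1/14.
Hence P(r = 1 | data) = (1/24) / (1/14) = 7/12.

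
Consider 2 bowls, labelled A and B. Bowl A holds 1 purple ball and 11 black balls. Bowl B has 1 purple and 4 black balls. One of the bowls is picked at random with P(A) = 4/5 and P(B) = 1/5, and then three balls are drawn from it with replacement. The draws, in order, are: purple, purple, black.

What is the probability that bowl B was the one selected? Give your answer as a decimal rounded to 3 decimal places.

0.557

The likelihood of the observed sequence under each hypothesis: P(data | bowl A) = (1/12)(1/12)(11/12) = 0.0063657; P(data | bowl B) = (1/5)(1/5)(4/5) = 0.032.
Multiplying each by its prior: 4/5 · 0.0063657 = 0.0050926, 1/5 · 0.032 = 0.0064; with total 0.011493.
So P(bowl B | data) = (0.0064) / (0.011493) = 0.55688.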